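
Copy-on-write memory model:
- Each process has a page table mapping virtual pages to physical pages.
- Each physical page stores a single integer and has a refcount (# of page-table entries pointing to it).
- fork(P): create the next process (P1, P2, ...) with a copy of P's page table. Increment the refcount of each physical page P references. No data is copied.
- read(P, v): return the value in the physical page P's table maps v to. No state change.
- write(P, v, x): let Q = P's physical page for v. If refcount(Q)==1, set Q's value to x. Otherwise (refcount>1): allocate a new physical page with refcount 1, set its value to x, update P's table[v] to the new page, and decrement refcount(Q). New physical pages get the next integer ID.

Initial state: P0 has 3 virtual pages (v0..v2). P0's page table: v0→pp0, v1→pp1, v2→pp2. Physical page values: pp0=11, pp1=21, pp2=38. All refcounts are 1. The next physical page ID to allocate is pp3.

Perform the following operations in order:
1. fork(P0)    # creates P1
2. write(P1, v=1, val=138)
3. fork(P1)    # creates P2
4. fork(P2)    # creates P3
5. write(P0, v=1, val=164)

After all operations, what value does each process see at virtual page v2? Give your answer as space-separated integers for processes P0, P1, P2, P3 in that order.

Op 1: fork(P0) -> P1. 3 ppages; refcounts: pp0:2 pp1:2 pp2:2
Op 2: write(P1, v1, 138). refcount(pp1)=2>1 -> COPY to pp3. 4 ppages; refcounts: pp0:2 pp1:1 pp2:2 pp3:1
Op 3: fork(P1) -> P2. 4 ppages; refcounts: pp0:3 pp1:1 pp2:3 pp3:2
Op 4: fork(P2) -> P3. 4 ppages; refcounts: pp0:4 pp1:1 pp2:4 pp3:3
Op 5: write(P0, v1, 164). refcount(pp1)=1 -> write in place. 4 ppages; refcounts: pp0:4 pp1:1 pp2:4 pp3:3
P0: v2 -> pp2 = 38
P1: v2 -> pp2 = 38
P2: v2 -> pp2 = 38
P3: v2 -> pp2 = 38

Answer: 38 38 38 38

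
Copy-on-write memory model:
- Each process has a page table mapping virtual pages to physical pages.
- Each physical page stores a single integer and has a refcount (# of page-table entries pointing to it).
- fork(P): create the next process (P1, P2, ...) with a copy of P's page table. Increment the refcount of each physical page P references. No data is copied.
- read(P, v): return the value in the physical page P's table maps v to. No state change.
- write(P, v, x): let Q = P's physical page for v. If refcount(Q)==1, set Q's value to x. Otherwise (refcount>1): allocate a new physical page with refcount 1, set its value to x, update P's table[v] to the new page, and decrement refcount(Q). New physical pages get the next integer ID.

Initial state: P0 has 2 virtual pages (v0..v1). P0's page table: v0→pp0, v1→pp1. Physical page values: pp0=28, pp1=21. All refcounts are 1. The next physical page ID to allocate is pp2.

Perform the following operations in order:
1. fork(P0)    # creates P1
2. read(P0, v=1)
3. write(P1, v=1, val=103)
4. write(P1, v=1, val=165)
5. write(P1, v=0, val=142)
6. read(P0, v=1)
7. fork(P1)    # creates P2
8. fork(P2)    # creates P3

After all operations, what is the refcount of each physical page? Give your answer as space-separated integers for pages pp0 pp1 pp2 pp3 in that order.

Answer: 1 1 3 3

Derivation:
Op 1: fork(P0) -> P1. 2 ppages; refcounts: pp0:2 pp1:2
Op 2: read(P0, v1) -> 21. No state change.
Op 3: write(P1, v1, 103). refcount(pp1)=2>1 -> COPY to pp2. 3 ppages; refcounts: pp0:2 pp1:1 pp2:1
Op 4: write(P1, v1, 165). refcount(pp2)=1 -> write in place. 3 ppages; refcounts: pp0:2 pp1:1 pp2:1
Op 5: write(P1, v0, 142). refcount(pp0)=2>1 -> COPY to pp3. 4 ppages; refcounts: pp0:1 pp1:1 pp2:1 pp3:1
Op 6: read(P0, v1) -> 21. No state change.
Op 7: fork(P1) -> P2. 4 ppages; refcounts: pp0:1 pp1:1 pp2:2 pp3:2
Op 8: fork(P2) -> P3. 4 ppages; refcounts: pp0:1 pp1:1 pp2:3 pp3:3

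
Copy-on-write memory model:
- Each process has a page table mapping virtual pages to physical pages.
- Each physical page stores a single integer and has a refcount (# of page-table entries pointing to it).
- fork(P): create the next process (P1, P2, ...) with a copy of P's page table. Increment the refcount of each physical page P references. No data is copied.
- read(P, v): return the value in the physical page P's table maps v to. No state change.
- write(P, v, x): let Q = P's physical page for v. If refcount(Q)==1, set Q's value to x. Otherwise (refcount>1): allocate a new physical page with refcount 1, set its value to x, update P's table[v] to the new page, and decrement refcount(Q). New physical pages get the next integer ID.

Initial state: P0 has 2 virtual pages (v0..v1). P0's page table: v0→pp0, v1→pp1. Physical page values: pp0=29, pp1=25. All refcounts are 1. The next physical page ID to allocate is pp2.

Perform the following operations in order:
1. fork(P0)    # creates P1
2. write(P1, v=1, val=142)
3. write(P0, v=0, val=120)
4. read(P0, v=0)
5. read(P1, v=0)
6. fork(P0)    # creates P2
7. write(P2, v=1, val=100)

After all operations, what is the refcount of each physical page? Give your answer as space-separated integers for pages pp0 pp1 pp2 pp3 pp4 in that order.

Op 1: fork(P0) -> P1. 2 ppages; refcounts: pp0:2 pp1:2
Op 2: write(P1, v1, 142). refcount(pp1)=2>1 -> COPY to pp2. 3 ppages; refcounts: pp0:2 pp1:1 pp2:1
Op 3: write(P0, v0, 120). refcount(pp0)=2>1 -> COPY to pp3. 4 ppages; refcounts: pp0:1 pp1:1 pp2:1 pp3:1
Op 4: read(P0, v0) -> 120. No state change.
Op 5: read(P1, v0) -> 29. No state change.
Op 6: fork(P0) -> P2. 4 ppages; refcounts: pp0:1 pp1:2 pp2:1 pp3:2
Op 7: write(P2, v1, 100). refcount(pp1)=2>1 -> COPY to pp4. 5 ppages; refcounts: pp0:1 pp1:1 pp2:1 pp3:2 pp4:1

Answer: 1 1 1 2 1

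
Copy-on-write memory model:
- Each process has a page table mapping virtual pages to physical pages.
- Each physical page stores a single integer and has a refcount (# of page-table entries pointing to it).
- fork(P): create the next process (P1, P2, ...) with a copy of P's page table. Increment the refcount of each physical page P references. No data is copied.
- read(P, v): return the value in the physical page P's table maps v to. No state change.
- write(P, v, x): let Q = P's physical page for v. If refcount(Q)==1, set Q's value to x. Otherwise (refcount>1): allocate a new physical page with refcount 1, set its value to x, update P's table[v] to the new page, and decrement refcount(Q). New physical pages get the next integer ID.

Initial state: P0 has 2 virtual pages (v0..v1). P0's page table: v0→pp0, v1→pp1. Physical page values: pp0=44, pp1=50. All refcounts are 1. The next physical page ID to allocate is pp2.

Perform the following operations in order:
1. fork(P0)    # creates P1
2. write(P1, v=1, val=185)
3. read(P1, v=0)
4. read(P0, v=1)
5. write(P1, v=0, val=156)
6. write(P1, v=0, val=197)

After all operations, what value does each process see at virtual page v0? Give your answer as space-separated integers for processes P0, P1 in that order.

Answer: 44 197

Derivation:
Op 1: fork(P0) -> P1. 2 ppages; refcounts: pp0:2 pp1:2
Op 2: write(P1, v1, 185). refcount(pp1)=2>1 -> COPY to pp2. 3 ppages; refcounts: pp0:2 pp1:1 pp2:1
Op 3: read(P1, v0) -> 44. No state change.
Op 4: read(P0, v1) -> 50. No state change.
Op 5: write(P1, v0, 156). refcount(pp0)=2>1 -> COPY to pp3. 4 ppages; refcounts: pp0:1 pp1:1 pp2:1 pp3:1
Op 6: write(P1, v0, 197). refcount(pp3)=1 -> write in place. 4 ppages; refcounts: pp0:1 pp1:1 pp2:1 pp3:1
P0: v0 -> pp0 = 44
P1: v0 -> pp3 = 197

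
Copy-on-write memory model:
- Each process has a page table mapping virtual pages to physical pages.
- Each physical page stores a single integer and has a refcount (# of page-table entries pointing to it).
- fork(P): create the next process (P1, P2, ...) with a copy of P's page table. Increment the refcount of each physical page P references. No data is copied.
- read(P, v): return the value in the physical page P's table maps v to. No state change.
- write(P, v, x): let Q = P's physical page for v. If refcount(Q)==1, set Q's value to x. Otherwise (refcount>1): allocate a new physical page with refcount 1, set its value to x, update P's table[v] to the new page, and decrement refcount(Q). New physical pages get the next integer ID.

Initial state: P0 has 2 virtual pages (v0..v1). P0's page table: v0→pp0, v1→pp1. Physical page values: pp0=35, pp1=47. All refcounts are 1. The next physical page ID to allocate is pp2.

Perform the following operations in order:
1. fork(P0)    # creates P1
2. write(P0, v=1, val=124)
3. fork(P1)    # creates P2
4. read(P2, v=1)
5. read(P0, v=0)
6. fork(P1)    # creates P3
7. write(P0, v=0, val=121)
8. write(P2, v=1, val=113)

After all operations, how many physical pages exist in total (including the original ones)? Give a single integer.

Op 1: fork(P0) -> P1. 2 ppages; refcounts: pp0:2 pp1:2
Op 2: write(P0, v1, 124). refcount(pp1)=2>1 -> COPY to pp2. 3 ppages; refcounts: pp0:2 pp1:1 pp2:1
Op 3: fork(P1) -> P2. 3 ppages; refcounts: pp0:3 pp1:2 pp2:1
Op 4: read(P2, v1) -> 47. No state change.
Op 5: read(P0, v0) -> 35. No state change.
Op 6: fork(P1) -> P3. 3 ppages; refcounts: pp0:4 pp1:3 pp2:1
Op 7: write(P0, v0, 121). refcount(pp0)=4>1 -> COPY to pp3. 4 ppages; refcounts: pp0:3 pp1:3 pp2:1 pp3:1
Op 8: write(P2, v1, 113). refcount(pp1)=3>1 -> COPY to pp4. 5 ppages; refcounts: pp0:3 pp1:2 pp2:1 pp3:1 pp4:1

Answer: 5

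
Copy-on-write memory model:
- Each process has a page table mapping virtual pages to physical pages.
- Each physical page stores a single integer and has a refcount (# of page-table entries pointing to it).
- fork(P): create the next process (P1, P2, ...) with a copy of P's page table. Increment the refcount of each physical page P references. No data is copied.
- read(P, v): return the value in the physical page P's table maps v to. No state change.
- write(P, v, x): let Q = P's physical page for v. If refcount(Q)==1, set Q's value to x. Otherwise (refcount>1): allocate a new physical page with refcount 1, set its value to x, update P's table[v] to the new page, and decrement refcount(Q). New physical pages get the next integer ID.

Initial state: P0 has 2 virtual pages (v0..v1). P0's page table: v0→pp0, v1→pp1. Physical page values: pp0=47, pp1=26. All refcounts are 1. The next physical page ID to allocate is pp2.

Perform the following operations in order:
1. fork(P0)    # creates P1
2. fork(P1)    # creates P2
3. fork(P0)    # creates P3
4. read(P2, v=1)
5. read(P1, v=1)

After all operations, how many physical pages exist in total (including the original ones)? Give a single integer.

Answer: 2

Derivation:
Op 1: fork(P0) -> P1. 2 ppages; refcounts: pp0:2 pp1:2
Op 2: fork(P1) -> P2. 2 ppages; refcounts: pp0:3 pp1:3
Op 3: fork(P0) -> P3. 2 ppages; refcounts: pp0:4 pp1:4
Op 4: read(P2, v1) -> 26. No state change.
Op 5: read(P1, v1) -> 26. No state change.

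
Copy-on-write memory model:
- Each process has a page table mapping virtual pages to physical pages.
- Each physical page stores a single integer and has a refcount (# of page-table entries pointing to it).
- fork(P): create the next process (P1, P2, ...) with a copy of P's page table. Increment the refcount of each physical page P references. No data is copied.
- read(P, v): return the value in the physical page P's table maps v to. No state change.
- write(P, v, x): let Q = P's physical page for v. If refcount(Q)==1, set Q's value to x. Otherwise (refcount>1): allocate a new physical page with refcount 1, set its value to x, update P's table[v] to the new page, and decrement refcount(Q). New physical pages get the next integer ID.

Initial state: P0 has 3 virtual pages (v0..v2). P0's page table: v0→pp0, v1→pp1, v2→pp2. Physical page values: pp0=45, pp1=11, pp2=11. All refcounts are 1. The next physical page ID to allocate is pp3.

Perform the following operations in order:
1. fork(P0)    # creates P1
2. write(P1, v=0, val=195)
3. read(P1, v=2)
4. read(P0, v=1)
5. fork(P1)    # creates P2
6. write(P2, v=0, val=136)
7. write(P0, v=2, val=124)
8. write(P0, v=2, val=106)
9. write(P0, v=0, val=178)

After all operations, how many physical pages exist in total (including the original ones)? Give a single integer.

Answer: 6

Derivation:
Op 1: fork(P0) -> P1. 3 ppages; refcounts: pp0:2 pp1:2 pp2:2
Op 2: write(P1, v0, 195). refcount(pp0)=2>1 -> COPY to pp3. 4 ppages; refcounts: pp0:1 pp1:2 pp2:2 pp3:1
Op 3: read(P1, v2) -> 11. No state change.
Op 4: read(P0, v1) -> 11. No state change.
Op 5: fork(P1) -> P2. 4 ppages; refcounts: pp0:1 pp1:3 pp2:3 pp3:2
Op 6: write(P2, v0, 136). refcount(pp3)=2>1 -> COPY to pp4. 5 ppages; refcounts: pp0:1 pp1:3 pp2:3 pp3:1 pp4:1
Op 7: write(P0, v2, 124). refcount(pp2)=3>1 -> COPY to pp5. 6 ppages; refcounts: pp0:1 pp1:3 pp2:2 pp3:1 pp4:1 pp5:1
Op 8: write(P0, v2, 106). refcount(pp5)=1 -> write in place. 6 ppages; refcounts: pp0:1 pp1:3 pp2:2 pp3:1 pp4:1 pp5:1
Op 9: write(P0, v0, 178). refcount(pp0)=1 -> write in place. 6 ppages; refcounts: pp0:1 pp1:3 pp2:2 pp3:1 pp4:1 pp5:1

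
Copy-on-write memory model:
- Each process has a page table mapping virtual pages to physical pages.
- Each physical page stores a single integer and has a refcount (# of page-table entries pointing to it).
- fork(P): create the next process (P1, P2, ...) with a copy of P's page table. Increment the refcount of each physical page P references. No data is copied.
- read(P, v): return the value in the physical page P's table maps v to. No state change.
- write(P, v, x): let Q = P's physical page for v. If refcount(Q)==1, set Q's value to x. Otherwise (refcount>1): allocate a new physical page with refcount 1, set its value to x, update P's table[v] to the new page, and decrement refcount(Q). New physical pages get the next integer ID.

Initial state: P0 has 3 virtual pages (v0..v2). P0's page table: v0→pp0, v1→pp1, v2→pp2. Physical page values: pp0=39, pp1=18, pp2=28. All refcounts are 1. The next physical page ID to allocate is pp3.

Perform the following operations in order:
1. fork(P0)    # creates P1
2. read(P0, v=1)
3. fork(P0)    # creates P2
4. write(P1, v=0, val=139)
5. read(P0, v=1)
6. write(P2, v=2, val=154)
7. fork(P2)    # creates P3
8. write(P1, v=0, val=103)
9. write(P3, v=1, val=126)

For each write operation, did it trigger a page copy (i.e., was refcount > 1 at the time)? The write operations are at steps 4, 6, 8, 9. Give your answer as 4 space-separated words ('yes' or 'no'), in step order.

Op 1: fork(P0) -> P1. 3 ppages; refcounts: pp0:2 pp1:2 pp2:2
Op 2: read(P0, v1) -> 18. No state change.
Op 3: fork(P0) -> P2. 3 ppages; refcounts: pp0:3 pp1:3 pp2:3
Op 4: write(P1, v0, 139). refcount(pp0)=3>1 -> COPY to pp3. 4 ppages; refcounts: pp0:2 pp1:3 pp2:3 pp3:1
Op 5: read(P0, v1) -> 18. No state change.
Op 6: write(P2, v2, 154). refcount(pp2)=3>1 -> COPY to pp4. 5 ppages; refcounts: pp0:2 pp1:3 pp2:2 pp3:1 pp4:1
Op 7: fork(P2) -> P3. 5 ppages; refcounts: pp0:3 pp1:4 pp2:2 pp3:1 pp4:2
Op 8: write(P1, v0, 103). refcount(pp3)=1 -> write in place. 5 ppages; refcounts: pp0:3 pp1:4 pp2:2 pp3:1 pp4:2
Op 9: write(P3, v1, 126). refcount(pp1)=4>1 -> COPY to pp5. 6 ppages; refcounts: pp0:3 pp1:3 pp2:2 pp3:1 pp4:2 pp5:1

yes yes no yes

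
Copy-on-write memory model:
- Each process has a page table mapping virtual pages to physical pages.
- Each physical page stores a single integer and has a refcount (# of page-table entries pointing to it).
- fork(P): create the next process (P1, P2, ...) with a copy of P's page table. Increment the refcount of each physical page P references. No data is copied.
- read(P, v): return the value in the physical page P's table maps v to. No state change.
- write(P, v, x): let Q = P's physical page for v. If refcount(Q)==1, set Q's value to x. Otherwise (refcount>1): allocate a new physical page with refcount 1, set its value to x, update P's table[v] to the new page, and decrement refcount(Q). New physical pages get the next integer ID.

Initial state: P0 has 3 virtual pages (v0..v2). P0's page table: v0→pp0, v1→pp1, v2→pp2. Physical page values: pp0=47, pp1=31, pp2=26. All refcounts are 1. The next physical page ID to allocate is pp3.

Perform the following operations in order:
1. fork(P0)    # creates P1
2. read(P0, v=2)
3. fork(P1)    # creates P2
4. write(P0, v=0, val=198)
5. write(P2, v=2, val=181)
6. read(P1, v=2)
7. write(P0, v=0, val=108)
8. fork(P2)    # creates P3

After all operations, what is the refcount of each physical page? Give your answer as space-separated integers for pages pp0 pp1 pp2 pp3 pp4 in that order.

Answer: 3 4 2 1 2

Derivation:
Op 1: fork(P0) -> P1. 3 ppages; refcounts: pp0:2 pp1:2 pp2:2
Op 2: read(P0, v2) -> 26. No state change.
Op 3: fork(P1) -> P2. 3 ppages; refcounts: pp0:3 pp1:3 pp2:3
Op 4: write(P0, v0, 198). refcount(pp0)=3>1 -> COPY to pp3. 4 ppages; refcounts: pp0:2 pp1:3 pp2:3 pp3:1
Op 5: write(P2, v2, 181). refcount(pp2)=3>1 -> COPY to pp4. 5 ppages; refcounts: pp0:2 pp1:3 pp2:2 pp3:1 pp4:1
Op 6: read(P1, v2) -> 26. No state change.
Op 7: write(P0, v0, 108). refcount(pp3)=1 -> write in place. 5 ppages; refcounts: pp0:2 pp1:3 pp2:2 pp3:1 pp4:1
Op 8: fork(P2) -> P3. 5 ppages; refcounts: pp0:3 pp1:4 pp2:2 pp3:1 pp4:2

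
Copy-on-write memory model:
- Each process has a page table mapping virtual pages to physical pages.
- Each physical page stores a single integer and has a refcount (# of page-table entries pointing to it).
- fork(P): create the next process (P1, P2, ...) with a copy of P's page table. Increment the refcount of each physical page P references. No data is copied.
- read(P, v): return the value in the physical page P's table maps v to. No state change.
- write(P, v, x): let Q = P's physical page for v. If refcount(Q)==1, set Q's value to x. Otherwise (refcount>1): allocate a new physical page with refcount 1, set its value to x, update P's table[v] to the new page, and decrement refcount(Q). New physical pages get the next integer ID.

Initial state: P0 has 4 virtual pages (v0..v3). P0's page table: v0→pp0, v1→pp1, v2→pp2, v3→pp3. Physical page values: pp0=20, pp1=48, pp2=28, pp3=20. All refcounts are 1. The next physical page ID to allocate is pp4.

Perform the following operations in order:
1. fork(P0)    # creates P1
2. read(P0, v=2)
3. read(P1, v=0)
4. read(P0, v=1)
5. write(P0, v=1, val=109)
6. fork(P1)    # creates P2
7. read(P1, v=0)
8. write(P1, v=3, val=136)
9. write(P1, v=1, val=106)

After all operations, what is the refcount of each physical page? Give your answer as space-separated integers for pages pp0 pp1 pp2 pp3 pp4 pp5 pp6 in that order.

Op 1: fork(P0) -> P1. 4 ppages; refcounts: pp0:2 pp1:2 pp2:2 pp3:2
Op 2: read(P0, v2) -> 28. No state change.
Op 3: read(P1, v0) -> 20. No state change.
Op 4: read(P0, v1) -> 48. No state change.
Op 5: write(P0, v1, 109). refcount(pp1)=2>1 -> COPY to pp4. 5 ppages; refcounts: pp0:2 pp1:1 pp2:2 pp3:2 pp4:1
Op 6: fork(P1) -> P2. 5 ppages; refcounts: pp0:3 pp1:2 pp2:3 pp3:3 pp4:1
Op 7: read(P1, v0) -> 20. No state change.
Op 8: write(P1, v3, 136). refcount(pp3)=3>1 -> COPY to pp5. 6 ppages; refcounts: pp0:3 pp1:2 pp2:3 pp3:2 pp4:1 pp5:1
Op 9: write(P1, v1, 106). refcount(pp1)=2>1 -> COPY to pp6. 7 ppages; refcounts: pp0:3 pp1:1 pp2:3 pp3:2 pp4:1 pp5:1 pp6:1

Answer: 3 1 3 2 1 1 1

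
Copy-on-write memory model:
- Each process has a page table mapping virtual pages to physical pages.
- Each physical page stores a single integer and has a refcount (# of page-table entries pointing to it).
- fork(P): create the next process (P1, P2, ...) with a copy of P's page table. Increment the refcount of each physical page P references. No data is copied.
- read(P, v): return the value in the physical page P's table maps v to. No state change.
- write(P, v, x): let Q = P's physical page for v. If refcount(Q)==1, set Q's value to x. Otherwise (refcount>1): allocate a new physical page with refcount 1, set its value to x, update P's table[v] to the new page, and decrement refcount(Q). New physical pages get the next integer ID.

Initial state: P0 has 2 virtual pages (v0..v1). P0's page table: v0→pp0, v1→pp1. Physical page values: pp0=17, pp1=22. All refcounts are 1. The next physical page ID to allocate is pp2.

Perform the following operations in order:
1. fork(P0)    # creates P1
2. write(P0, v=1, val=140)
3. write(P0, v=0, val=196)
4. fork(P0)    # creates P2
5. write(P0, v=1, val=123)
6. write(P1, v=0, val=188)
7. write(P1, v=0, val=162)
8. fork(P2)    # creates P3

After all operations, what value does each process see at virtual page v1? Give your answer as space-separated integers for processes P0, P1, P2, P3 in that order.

Answer: 123 22 140 140

Derivation:
Op 1: fork(P0) -> P1. 2 ppages; refcounts: pp0:2 pp1:2
Op 2: write(P0, v1, 140). refcount(pp1)=2>1 -> COPY to pp2. 3 ppages; refcounts: pp0:2 pp1:1 pp2:1
Op 3: write(P0, v0, 196). refcount(pp0)=2>1 -> COPY to pp3. 4 ppages; refcounts: pp0:1 pp1:1 pp2:1 pp3:1
Op 4: fork(P0) -> P2. 4 ppages; refcounts: pp0:1 pp1:1 pp2:2 pp3:2
Op 5: write(P0, v1, 123). refcount(pp2)=2>1 -> COPY to pp4. 5 ppages; refcounts: pp0:1 pp1:1 pp2:1 pp3:2 pp4:1
Op 6: write(P1, v0, 188). refcount(pp0)=1 -> write in place. 5 ppages; refcounts: pp0:1 pp1:1 pp2:1 pp3:2 pp4:1
Op 7: write(P1, v0, 162). refcount(pp0)=1 -> write in place. 5 ppages; refcounts: pp0:1 pp1:1 pp2:1 pp3:2 pp4:1
Op 8: fork(P2) -> P3. 5 ppages; refcounts: pp0:1 pp1:1 pp2:2 pp3:3 pp4:1
P0: v1 -> pp4 = 123
P1: v1 -> pp1 = 22
P2: v1 -> pp2 = 140
P3: v1 -> pp2 = 140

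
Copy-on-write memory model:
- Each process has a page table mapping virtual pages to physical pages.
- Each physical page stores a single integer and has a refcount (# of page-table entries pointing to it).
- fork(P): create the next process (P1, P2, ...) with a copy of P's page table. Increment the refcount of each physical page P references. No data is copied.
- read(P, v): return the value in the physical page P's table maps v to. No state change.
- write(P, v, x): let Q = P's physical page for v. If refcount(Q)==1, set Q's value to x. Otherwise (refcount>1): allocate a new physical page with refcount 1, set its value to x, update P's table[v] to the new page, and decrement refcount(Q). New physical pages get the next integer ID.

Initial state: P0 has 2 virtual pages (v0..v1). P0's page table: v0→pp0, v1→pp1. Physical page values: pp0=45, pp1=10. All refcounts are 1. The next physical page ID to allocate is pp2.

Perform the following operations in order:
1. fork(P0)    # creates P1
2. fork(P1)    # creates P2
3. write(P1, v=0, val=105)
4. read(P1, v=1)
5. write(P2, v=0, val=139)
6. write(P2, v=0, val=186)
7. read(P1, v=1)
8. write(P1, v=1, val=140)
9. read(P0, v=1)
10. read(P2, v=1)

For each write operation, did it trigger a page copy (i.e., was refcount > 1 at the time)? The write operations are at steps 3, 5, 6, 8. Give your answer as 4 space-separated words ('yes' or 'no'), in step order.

Op 1: fork(P0) -> P1. 2 ppages; refcounts: pp0:2 pp1:2
Op 2: fork(P1) -> P2. 2 ppages; refcounts: pp0:3 pp1:3
Op 3: write(P1, v0, 105). refcount(pp0)=3>1 -> COPY to pp2. 3 ppages; refcounts: pp0:2 pp1:3 pp2:1
Op 4: read(P1, v1) -> 10. No state change.
Op 5: write(P2, v0, 139). refcount(pp0)=2>1 -> COPY to pp3. 4 ppages; refcounts: pp0:1 pp1:3 pp2:1 pp3:1
Op 6: write(P2, v0, 186). refcount(pp3)=1 -> write in place. 4 ppages; refcounts: pp0:1 pp1:3 pp2:1 pp3:1
Op 7: read(P1, v1) -> 10. No state change.
Op 8: write(P1, v1, 140). refcount(pp1)=3>1 -> COPY to pp4. 5 ppages; refcounts: pp0:1 pp1:2 pp2:1 pp3:1 pp4:1
Op 9: read(P0, v1) -> 10. No state change.
Op 10: read(P2, v1) -> 10. No state change.

yes yes no yes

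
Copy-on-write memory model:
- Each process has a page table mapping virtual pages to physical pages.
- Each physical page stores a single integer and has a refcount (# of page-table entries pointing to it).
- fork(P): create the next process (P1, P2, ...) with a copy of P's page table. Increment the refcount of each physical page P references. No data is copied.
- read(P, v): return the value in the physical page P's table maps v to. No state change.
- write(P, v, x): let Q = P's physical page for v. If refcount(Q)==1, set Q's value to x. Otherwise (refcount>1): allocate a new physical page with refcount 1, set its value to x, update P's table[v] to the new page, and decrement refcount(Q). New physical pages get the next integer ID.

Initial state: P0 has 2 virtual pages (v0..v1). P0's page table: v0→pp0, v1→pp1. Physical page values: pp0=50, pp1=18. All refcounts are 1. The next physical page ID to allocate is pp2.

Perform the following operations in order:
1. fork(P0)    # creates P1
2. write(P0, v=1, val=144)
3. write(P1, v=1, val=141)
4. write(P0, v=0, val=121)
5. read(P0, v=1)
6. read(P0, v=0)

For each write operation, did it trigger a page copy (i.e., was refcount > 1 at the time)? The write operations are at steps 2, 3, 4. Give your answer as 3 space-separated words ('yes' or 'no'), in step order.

Op 1: fork(P0) -> P1. 2 ppages; refcounts: pp0:2 pp1:2
Op 2: write(P0, v1, 144). refcount(pp1)=2>1 -> COPY to pp2. 3 ppages; refcounts: pp0:2 pp1:1 pp2:1
Op 3: write(P1, v1, 141). refcount(pp1)=1 -> write in place. 3 ppages; refcounts: pp0:2 pp1:1 pp2:1
Op 4: write(P0, v0, 121). refcount(pp0)=2>1 -> COPY to pp3. 4 ppages; refcounts: pp0:1 pp1:1 pp2:1 pp3:1
Op 5: read(P0, v1) -> 144. No state change.
Op 6: read(P0, v0) -> 121. No state change.

yes no yes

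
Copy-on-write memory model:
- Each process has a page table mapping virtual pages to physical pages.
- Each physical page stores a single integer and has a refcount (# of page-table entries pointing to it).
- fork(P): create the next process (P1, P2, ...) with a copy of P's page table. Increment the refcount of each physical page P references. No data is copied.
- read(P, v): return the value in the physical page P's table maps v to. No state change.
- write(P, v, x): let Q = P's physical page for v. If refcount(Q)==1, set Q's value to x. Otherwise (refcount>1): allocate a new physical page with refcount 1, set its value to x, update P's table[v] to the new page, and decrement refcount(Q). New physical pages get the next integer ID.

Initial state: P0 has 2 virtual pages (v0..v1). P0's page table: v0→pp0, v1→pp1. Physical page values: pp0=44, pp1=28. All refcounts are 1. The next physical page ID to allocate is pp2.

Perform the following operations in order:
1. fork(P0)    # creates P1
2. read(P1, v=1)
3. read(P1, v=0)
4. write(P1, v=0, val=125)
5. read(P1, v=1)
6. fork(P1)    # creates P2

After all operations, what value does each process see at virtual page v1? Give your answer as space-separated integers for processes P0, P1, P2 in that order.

Answer: 28 28 28

Derivation:
Op 1: fork(P0) -> P1. 2 ppages; refcounts: pp0:2 pp1:2
Op 2: read(P1, v1) -> 28. No state change.
Op 3: read(P1, v0) -> 44. No state change.
Op 4: write(P1, v0, 125). refcount(pp0)=2>1 -> COPY to pp2. 3 ppages; refcounts: pp0:1 pp1:2 pp2:1
Op 5: read(P1, v1) -> 28. No state change.
Op 6: fork(P1) -> P2. 3 ppages; refcounts: pp0:1 pp1:3 pp2:2
P0: v1 -> pp1 = 28
P1: v1 -> pp1 = 28
P2: v1 -> pp1 = 28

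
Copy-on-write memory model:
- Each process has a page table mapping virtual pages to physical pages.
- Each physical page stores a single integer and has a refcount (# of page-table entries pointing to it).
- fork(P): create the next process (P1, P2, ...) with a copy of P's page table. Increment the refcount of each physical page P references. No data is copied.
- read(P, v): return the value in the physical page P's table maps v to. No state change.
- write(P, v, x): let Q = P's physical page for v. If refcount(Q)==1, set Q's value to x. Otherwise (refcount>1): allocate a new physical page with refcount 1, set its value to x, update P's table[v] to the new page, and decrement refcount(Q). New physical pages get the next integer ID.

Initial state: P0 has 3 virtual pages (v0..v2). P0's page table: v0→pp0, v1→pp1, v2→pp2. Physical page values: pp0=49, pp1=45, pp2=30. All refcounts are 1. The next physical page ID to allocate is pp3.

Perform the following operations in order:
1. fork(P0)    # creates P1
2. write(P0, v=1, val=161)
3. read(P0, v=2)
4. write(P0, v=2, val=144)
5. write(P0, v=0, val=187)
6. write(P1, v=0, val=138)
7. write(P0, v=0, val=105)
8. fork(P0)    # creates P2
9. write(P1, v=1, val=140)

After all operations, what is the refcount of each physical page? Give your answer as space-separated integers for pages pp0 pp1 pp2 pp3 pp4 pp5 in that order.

Answer: 1 1 1 2 2 2

Derivation:
Op 1: fork(P0) -> P1. 3 ppages; refcounts: pp0:2 pp1:2 pp2:2
Op 2: write(P0, v1, 161). refcount(pp1)=2>1 -> COPY to pp3. 4 ppages; refcounts: pp0:2 pp1:1 pp2:2 pp3:1
Op 3: read(P0, v2) -> 30. No state change.
Op 4: write(P0, v2, 144). refcount(pp2)=2>1 -> COPY to pp4. 5 ppages; refcounts: pp0:2 pp1:1 pp2:1 pp3:1 pp4:1
Op 5: write(P0, v0, 187). refcount(pp0)=2>1 -> COPY to pp5. 6 ppages; refcounts: pp0:1 pp1:1 pp2:1 pp3:1 pp4:1 pp5:1
Op 6: write(P1, v0, 138). refcount(pp0)=1 -> write in place. 6 ppages; refcounts: pp0:1 pp1:1 pp2:1 pp3:1 pp4:1 pp5:1
Op 7: write(P0, v0, 105). refcount(pp5)=1 -> write in place. 6 ppages; refcounts: pp0:1 pp1:1 pp2:1 pp3:1 pp4:1 pp5:1
Op 8: fork(P0) -> P2. 6 ppages; refcounts: pp0:1 pp1:1 pp2:1 pp3:2 pp4:2 pp5:2
Op 9: write(P1, v1, 140). refcount(pp1)=1 -> write in place. 6 ppages; refcounts: pp0:1 pp1:1 pp2:1 pp3:2 pp4:2 pp5:2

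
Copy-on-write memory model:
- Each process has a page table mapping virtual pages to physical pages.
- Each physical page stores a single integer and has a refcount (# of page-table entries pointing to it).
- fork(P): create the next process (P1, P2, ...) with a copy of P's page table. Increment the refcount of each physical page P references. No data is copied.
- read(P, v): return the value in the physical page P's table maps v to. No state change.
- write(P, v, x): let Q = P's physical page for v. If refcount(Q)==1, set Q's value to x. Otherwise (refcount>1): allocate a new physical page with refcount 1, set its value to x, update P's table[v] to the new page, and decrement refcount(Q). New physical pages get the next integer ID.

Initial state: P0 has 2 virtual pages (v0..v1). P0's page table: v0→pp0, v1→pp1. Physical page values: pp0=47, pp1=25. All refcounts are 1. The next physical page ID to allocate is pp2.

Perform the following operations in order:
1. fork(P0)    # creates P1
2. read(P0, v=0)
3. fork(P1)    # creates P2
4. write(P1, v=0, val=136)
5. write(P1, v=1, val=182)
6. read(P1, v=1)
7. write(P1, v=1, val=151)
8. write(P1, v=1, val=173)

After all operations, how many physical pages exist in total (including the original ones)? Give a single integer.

Op 1: fork(P0) -> P1. 2 ppages; refcounts: pp0:2 pp1:2
Op 2: read(P0, v0) -> 47. No state change.
Op 3: fork(P1) -> P2. 2 ppages; refcounts: pp0:3 pp1:3
Op 4: write(P1, v0, 136). refcount(pp0)=3>1 -> COPY to pp2. 3 ppages; refcounts: pp0:2 pp1:3 pp2:1
Op 5: write(P1, v1, 182). refcount(pp1)=3>1 -> COPY to pp3. 4 ppages; refcounts: pp0:2 pp1:2 pp2:1 pp3:1
Op 6: read(P1, v1) -> 182. No state change.
Op 7: write(P1, v1, 151). refcount(pp3)=1 -> write in place. 4 ppages; refcounts: pp0:2 pp1:2 pp2:1 pp3:1
Op 8: write(P1, v1, 173). refcount(pp3)=1 -> write in place. 4 ppages; refcounts: pp0:2 pp1:2 pp2:1 pp3:1

Answer: 4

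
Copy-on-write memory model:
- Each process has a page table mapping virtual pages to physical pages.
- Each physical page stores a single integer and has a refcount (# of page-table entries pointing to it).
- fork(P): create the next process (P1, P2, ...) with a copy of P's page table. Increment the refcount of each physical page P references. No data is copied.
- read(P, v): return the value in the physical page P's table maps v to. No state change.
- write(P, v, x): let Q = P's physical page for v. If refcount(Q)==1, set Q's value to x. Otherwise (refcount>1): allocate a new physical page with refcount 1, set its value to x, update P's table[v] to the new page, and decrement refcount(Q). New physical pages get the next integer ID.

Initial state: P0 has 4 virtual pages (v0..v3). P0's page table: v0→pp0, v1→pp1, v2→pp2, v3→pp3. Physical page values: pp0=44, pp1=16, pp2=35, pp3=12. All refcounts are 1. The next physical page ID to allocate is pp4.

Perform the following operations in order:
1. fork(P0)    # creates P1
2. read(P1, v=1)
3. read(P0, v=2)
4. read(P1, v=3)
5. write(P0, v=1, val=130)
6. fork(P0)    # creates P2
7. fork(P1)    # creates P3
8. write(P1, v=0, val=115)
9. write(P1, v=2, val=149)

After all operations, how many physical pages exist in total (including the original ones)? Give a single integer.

Op 1: fork(P0) -> P1. 4 ppages; refcounts: pp0:2 pp1:2 pp2:2 pp3:2
Op 2: read(P1, v1) -> 16. No state change.
Op 3: read(P0, v2) -> 35. No state change.
Op 4: read(P1, v3) -> 12. No state change.
Op 5: write(P0, v1, 130). refcount(pp1)=2>1 -> COPY to pp4. 5 ppages; refcounts: pp0:2 pp1:1 pp2:2 pp3:2 pp4:1
Op 6: fork(P0) -> P2. 5 ppages; refcounts: pp0:3 pp1:1 pp2:3 pp3:3 pp4:2
Op 7: fork(P1) -> P3. 5 ppages; refcounts: pp0:4 pp1:2 pp2:4 pp3:4 pp4:2
Op 8: write(P1, v0, 115). refcount(pp0)=4>1 -> COPY to pp5. 6 ppages; refcounts: pp0:3 pp1:2 pp2:4 pp3:4 pp4:2 pp5:1
Op 9: write(P1, v2, 149). refcount(pp2)=4>1 -> COPY to pp6. 7 ppages; refcounts: pp0:3 pp1:2 pp2:3 pp3:4 pp4:2 pp5:1 pp6:1

Answer: 7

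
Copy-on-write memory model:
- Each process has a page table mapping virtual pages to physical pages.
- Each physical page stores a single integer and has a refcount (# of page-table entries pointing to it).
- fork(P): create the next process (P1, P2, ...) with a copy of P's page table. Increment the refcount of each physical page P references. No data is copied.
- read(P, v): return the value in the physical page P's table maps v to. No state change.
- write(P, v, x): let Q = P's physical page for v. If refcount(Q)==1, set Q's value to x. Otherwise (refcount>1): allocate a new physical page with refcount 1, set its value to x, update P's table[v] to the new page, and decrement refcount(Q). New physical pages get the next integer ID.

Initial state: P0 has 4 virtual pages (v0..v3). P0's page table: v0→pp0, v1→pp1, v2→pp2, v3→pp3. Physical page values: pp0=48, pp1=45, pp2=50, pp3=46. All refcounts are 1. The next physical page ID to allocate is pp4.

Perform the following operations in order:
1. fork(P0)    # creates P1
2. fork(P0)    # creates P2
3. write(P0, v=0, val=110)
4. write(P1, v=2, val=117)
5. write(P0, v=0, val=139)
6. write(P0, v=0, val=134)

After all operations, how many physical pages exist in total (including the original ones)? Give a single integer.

Op 1: fork(P0) -> P1. 4 ppages; refcounts: pp0:2 pp1:2 pp2:2 pp3:2
Op 2: fork(P0) -> P2. 4 ppages; refcounts: pp0:3 pp1:3 pp2:3 pp3:3
Op 3: write(P0, v0, 110). refcount(pp0)=3>1 -> COPY to pp4. 5 ppages; refcounts: pp0:2 pp1:3 pp2:3 pp3:3 pp4:1
Op 4: write(P1, v2, 117). refcount(pp2)=3>1 -> COPY to pp5. 6 ppages; refcounts: pp0:2 pp1:3 pp2:2 pp3:3 pp4:1 pp5:1
Op 5: write(P0, v0, 139). refcount(pp4)=1 -> write in place. 6 ppages; refcounts: pp0:2 pp1:3 pp2:2 pp3:3 pp4:1 pp5:1
Op 6: write(P0, v0, 134). refcount(pp4)=1 -> write in place. 6 ppages; refcounts: pp0:2 pp1:3 pp2:2 pp3:3 pp4:1 pp5:1

Answer: 6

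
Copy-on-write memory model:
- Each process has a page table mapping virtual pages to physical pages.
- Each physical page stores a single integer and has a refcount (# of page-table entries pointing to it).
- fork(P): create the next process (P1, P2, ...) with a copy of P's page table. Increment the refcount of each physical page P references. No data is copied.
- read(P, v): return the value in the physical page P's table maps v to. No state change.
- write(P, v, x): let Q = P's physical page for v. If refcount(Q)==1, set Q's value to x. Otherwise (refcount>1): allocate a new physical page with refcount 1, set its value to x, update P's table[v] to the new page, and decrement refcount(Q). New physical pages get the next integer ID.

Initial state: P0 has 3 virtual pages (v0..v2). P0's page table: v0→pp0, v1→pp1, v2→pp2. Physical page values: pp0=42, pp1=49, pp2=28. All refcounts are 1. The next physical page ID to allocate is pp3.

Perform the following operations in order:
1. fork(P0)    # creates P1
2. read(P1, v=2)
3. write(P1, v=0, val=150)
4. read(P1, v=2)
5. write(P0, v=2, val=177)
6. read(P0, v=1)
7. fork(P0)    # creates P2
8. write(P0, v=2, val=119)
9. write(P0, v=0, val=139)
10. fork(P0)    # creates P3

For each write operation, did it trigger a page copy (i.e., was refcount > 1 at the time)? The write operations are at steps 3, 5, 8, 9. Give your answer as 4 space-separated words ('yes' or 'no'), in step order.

Op 1: fork(P0) -> P1. 3 ppages; refcounts: pp0:2 pp1:2 pp2:2
Op 2: read(P1, v2) -> 28. No state change.
Op 3: write(P1, v0, 150). refcount(pp0)=2>1 -> COPY to pp3. 4 ppages; refcounts: pp0:1 pp1:2 pp2:2 pp3:1
Op 4: read(P1, v2) -> 28. No state change.
Op 5: write(P0, v2, 177). refcount(pp2)=2>1 -> COPY to pp4. 5 ppages; refcounts: pp0:1 pp1:2 pp2:1 pp3:1 pp4:1
Op 6: read(P0, v1) -> 49. No state change.
Op 7: fork(P0) -> P2. 5 ppages; refcounts: pp0:2 pp1:3 pp2:1 pp3:1 pp4:2
Op 8: write(P0, v2, 119). refcount(pp4)=2>1 -> COPY to pp5. 6 ppages; refcounts: pp0:2 pp1:3 pp2:1 pp3:1 pp4:1 pp5:1
Op 9: write(P0, v0, 139). refcount(pp0)=2>1 -> COPY to pp6. 7 ppages; refcounts: pp0:1 pp1:3 pp2:1 pp3:1 pp4:1 pp5:1 pp6:1
Op 10: fork(P0) -> P3. 7 ppages; refcounts: pp0:1 pp1:4 pp2:1 pp3:1 pp4:1 pp5:2 pp6:2

yes yes yes yes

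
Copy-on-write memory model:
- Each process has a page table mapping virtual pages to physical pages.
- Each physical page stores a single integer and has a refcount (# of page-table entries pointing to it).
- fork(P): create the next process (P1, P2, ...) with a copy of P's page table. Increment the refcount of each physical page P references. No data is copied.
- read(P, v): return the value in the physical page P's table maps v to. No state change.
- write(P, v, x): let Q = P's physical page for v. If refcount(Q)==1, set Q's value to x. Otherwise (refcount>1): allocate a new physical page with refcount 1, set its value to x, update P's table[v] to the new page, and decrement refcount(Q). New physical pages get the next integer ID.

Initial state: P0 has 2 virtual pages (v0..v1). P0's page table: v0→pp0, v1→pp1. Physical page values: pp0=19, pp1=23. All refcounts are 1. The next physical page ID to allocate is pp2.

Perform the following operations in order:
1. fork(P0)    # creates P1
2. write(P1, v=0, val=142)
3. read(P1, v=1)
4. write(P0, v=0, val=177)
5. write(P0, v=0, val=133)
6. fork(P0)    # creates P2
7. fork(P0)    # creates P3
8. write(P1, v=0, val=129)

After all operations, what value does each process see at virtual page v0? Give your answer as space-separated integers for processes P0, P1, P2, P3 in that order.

Answer: 133 129 133 133

Derivation:
Op 1: fork(P0) -> P1. 2 ppages; refcounts: pp0:2 pp1:2
Op 2: write(P1, v0, 142). refcount(pp0)=2>1 -> COPY to pp2. 3 ppages; refcounts: pp0:1 pp1:2 pp2:1
Op 3: read(P1, v1) -> 23. No state change.
Op 4: write(P0, v0, 177). refcount(pp0)=1 -> write in place. 3 ppages; refcounts: pp0:1 pp1:2 pp2:1
Op 5: write(P0, v0, 133). refcount(pp0)=1 -> write in place. 3 ppages; refcounts: pp0:1 pp1:2 pp2:1
Op 6: fork(P0) -> P2. 3 ppages; refcounts: pp0:2 pp1:3 pp2:1
Op 7: fork(P0) -> P3. 3 ppages; refcounts: pp0:3 pp1:4 pp2:1
Op 8: write(P1, v0, 129). refcount(pp2)=1 -> write in place. 3 ppages; refcounts: pp0:3 pp1:4 pp2:1
P0: v0 -> pp0 = 133
P1: v0 -> pp2 = 129
P2: v0 -> pp0 = 133
P3: v0 -> pp0 = 133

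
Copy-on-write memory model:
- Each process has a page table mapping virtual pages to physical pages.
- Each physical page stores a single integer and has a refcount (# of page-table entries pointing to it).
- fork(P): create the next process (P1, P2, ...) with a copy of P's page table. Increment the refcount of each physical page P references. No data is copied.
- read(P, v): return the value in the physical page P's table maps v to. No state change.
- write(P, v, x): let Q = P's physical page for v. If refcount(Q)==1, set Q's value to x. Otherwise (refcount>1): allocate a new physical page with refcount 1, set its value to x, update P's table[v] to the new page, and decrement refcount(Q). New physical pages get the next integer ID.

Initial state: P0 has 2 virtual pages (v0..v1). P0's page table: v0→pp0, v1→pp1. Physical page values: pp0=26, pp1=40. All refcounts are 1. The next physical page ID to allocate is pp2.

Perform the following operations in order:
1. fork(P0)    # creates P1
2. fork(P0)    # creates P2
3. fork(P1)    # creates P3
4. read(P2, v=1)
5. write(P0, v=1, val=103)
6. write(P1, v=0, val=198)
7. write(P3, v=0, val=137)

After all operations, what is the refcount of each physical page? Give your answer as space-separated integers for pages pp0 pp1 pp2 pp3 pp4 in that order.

Op 1: fork(P0) -> P1. 2 ppages; refcounts: pp0:2 pp1:2
Op 2: fork(P0) -> P2. 2 ppages; refcounts: pp0:3 pp1:3
Op 3: fork(P1) -> P3. 2 ppages; refcounts: pp0:4 pp1:4
Op 4: read(P2, v1) -> 40. No state change.
Op 5: write(P0, v1, 103). refcount(pp1)=4>1 -> COPY to pp2. 3 ppages; refcounts: pp0:4 pp1:3 pp2:1
Op 6: write(P1, v0, 198). refcount(pp0)=4>1 -> COPY to pp3. 4 ppages; refcounts: pp0:3 pp1:3 pp2:1 pp3:1
Op 7: write(P3, v0, 137). refcount(pp0)=3>1 -> COPY to pp4. 5 ppages; refcounts: pp0:2 pp1:3 pp2:1 pp3:1 pp4:1

Answer: 2 3 1 1 1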